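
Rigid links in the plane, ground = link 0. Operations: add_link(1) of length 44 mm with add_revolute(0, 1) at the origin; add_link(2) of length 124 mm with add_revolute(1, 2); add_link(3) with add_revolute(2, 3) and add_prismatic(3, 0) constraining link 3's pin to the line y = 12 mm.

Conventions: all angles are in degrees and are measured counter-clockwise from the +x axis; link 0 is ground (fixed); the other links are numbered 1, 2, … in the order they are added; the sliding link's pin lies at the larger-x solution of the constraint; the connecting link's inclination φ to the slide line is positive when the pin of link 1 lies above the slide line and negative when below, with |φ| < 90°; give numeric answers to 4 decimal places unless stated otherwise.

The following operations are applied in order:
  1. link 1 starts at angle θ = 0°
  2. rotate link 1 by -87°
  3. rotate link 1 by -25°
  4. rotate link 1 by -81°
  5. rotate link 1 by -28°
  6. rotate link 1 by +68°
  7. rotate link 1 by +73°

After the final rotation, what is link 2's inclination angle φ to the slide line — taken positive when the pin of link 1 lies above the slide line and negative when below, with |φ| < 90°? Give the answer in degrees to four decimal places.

geometry: r = 44 mm, L = 124 mm, e = 12 mm; θ starts at 0°
rotate link 1 by -87°: θ ← 0° -87° = -87°
rotate link 1 by -25°: θ ← -87° -25° = -112°
rotate link 1 by -81°: θ ← -112° -81° = -193°
rotate link 1 by -28°: θ ← -193° -28° = -221°
rotate link 1 by +68°: θ ← -221° +68° = -153°
rotate link 1 by +73°: θ ← -153° +73° = -80°
h = r sin θ − e = -43.331541 − 12 = -55.331541
sin φ = h / L = -55.331541 / 124 = -0.44622211
φ = arcsin(-0.44622211) = -26.501555°

-26.5016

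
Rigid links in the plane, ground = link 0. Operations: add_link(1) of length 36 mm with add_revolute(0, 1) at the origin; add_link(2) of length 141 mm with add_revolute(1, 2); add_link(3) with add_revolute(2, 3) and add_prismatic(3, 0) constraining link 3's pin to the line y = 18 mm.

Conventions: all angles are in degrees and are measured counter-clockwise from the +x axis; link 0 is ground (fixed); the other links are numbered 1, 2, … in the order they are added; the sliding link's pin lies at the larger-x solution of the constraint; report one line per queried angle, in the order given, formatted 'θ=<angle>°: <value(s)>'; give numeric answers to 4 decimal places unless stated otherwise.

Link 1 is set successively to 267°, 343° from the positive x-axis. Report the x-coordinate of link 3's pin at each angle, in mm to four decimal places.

geometry: r = 36 mm, L = 141 mm, e = 18 mm
θ=267°: crank pin P = (r cos θ, r sin θ) = (-1.884094, -35.950663)
θ=267°: h = r sin θ − e = -35.950663 − 18 = -53.950663
θ=267°: x = r cos θ + √(L² − h²) = -1.884094 + 130.270204 = 128.386109
θ=343°: crank pin P = (r cos θ, r sin θ) = (34.426971, -10.525381)
θ=343°: h = r sin θ − e = -10.525381 − 18 = -28.525381
θ=343°: x = r cos θ + √(L² − h²) = 34.426971 + 138.084404 = 172.511375

θ=267°: 128.3861
θ=343°: 172.5114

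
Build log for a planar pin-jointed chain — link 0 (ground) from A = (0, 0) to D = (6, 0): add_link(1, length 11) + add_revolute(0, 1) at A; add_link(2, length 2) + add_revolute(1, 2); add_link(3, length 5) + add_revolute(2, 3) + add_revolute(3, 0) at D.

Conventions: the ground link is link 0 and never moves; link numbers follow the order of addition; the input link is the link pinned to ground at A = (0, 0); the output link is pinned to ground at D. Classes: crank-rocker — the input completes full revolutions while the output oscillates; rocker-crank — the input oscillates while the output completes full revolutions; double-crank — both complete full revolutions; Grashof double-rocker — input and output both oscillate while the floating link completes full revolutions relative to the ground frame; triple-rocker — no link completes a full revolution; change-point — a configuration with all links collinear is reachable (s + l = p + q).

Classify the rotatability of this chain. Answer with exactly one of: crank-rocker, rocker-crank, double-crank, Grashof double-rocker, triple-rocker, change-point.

lengths: ground=6, input=11, coupler=2, output=5
sorted: s=2 (shortest), l=11 (longest), p+q=11
s + l = 13 vs p + q = 11
s + l > p + q → non-Grashof → no link fully rotates → triple-rocker

triple-rocker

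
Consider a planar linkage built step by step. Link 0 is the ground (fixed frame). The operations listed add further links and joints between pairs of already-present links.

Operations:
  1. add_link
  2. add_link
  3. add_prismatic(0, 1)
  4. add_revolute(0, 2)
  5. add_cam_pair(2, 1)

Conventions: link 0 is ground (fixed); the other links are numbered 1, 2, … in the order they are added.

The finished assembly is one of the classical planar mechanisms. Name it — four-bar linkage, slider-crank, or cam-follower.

links: 3 (incl. ground); joints: 1 revolute, 1 prismatic, 1 higher (cam) pair, forming one closed loop
3 links, revolute + prismatic + higher pair in one loop → cam-follower

cam-follower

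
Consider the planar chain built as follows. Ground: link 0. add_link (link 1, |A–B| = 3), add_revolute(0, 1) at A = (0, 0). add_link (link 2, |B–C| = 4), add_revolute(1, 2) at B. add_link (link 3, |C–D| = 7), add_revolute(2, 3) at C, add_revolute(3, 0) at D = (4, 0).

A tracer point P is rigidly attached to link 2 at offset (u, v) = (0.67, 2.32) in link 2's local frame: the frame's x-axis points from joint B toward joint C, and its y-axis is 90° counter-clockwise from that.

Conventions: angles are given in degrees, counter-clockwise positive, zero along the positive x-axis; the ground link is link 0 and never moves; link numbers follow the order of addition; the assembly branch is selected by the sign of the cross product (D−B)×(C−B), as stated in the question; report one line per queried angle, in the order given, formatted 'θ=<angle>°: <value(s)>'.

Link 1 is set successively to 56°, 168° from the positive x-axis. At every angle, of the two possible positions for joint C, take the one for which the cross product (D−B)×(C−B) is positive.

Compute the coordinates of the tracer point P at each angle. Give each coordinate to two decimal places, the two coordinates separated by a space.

A=(0,0), D=(4.00,0)
θ=56°: B = A + 3.00·(cos56°, sin56°) = (1.6776, 2.4871)
θ=56°: |BD| = 3.4028
θ=56°: circle(B,4.00) ∩ circle(D,7.00): a=-3.1475, h=2.4685
θ=56°:   candidates: C₊=(1.3337,6.4723) cross=8.400; C₋=(-2.2747,3.1028) cross=-8.400
θ=56°:   branch + wants cross > 0 → take C=(1.3337,6.4723) (cross=8.400)
θ=56°: ex = (C−B)/|BC| = (-0.0860,0.9963); ey = (-0.9963,-0.0860)
θ=56°: P = B + 0.67·ex + 2.32·ey = (-0.6914,2.9552)
θ=168°: B = A + 3.00·(cos168°, sin168°) = (-2.9344, 0.6237)
θ=168°: |BD| = 6.9624
θ=168°: circle(B,4.00) ∩ circle(D,7.00): a=1.1114, h=3.8425
θ=168°:   candidates: C₊=(-1.4833,4.3512) cross=26.753; C₋=(-2.1718,-3.3029) cross=-26.753
θ=168°:   branch + wants cross > 0 → take C=(-1.4833,4.3512) (cross=26.753)
θ=168°: ex = (C−B)/|BC| = (0.3628,0.9319); ey = (-0.9319,0.3628)
θ=168°: P = B + 0.67·ex + 2.32·ey = (-4.8533,2.0897)

θ=56°: -0.69 2.96
θ=168°: -4.85 2.09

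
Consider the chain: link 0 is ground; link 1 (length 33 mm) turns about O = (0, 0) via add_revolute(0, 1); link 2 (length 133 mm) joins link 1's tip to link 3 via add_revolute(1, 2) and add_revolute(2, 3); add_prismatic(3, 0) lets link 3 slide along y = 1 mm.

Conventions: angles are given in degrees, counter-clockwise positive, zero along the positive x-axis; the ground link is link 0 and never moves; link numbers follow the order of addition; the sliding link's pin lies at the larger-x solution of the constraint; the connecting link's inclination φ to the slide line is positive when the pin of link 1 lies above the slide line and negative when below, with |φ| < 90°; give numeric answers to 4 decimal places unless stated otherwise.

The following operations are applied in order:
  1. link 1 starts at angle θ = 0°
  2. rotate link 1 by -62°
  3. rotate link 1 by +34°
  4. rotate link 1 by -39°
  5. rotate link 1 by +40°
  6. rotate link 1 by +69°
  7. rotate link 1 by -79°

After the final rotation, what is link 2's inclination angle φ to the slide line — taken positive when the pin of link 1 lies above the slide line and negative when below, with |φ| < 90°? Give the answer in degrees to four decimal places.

geometry: r = 33 mm, L = 133 mm, e = 1 mm; θ starts at 0°
rotate link 1 by -62°: θ ← 0° -62° = -62°
rotate link 1 by +34°: θ ← -62° +34° = -28°
rotate link 1 by -39°: θ ← -28° -39° = -67°
rotate link 1 by +40°: θ ← -67° +40° = -27°
rotate link 1 by +69°: θ ← -27° +69° = 42°
rotate link 1 by -79°: θ ← 42° -79° = -37°
h = r sin θ − e = -19.859896 − 1 = -20.859896
sin φ = h / L = -20.859896 / 133 = -0.15684132
φ = arcsin(-0.15684132) = -9.023603°

-9.0236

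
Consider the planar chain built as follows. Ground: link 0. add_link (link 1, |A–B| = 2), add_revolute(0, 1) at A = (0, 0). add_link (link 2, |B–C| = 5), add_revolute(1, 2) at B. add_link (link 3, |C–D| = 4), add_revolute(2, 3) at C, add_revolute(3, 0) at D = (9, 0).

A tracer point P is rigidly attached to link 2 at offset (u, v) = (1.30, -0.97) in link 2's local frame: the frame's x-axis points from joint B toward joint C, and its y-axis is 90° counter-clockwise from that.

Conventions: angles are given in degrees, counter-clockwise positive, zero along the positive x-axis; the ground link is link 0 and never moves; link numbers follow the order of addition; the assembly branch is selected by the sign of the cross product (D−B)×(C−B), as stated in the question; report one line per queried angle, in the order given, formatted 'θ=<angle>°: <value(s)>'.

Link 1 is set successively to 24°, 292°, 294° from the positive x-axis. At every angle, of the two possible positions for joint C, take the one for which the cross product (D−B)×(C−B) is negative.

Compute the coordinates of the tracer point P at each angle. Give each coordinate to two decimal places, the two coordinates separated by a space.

A=(0,0), D=(9.00,0)
θ=24°: B = A + 2.00·(cos24°, sin24°) = (1.8271, 0.8135)
θ=24°: |BD| = 7.2189
θ=24°: circle(B,5.00) ∩ circle(D,4.00): a=4.2328, h=2.6615
θ=24°:   candidates: C₊=(6.3328,2.9810) cross=19.213; C₋=(5.7330,-2.3080) cross=-19.213
θ=24°:   branch - wants cross < 0 → take C=(5.7330,-2.3080) (cross=-19.213)
θ=24°: ex = (C−B)/|BC| = (0.7812,-0.6243); ey = (0.6243,0.7812)
θ=24°: P = B + 1.30·ex + -0.97·ey = (2.2371,-0.7559)
θ=292°: B = A + 2.00·(cos292°, sin292°) = (0.7492, -1.8544)
θ=292°: |BD| = 8.4566
θ=292°: circle(B,5.00) ∩ circle(D,4.00): a=4.7604, h=1.5291
θ=292°:   candidates: C₊=(5.0585,0.6814) cross=12.931; C₋=(5.7291,-2.3024) cross=-12.931
θ=292°:   branch - wants cross < 0 → take C=(5.7291,-2.3024) (cross=-12.931)
θ=292°: ex = (C−B)/|BC| = (0.9960,-0.0896); ey = (0.0896,0.9960)
θ=292°: P = B + 1.30·ex + -0.97·ey = (1.9571,-2.9370)
θ=294°: B = A + 2.00·(cos294°, sin294°) = (0.8135, -1.8271)
θ=294°: |BD| = 8.3879
θ=294°: circle(B,5.00) ∩ circle(D,4.00): a=4.7305, h=1.6195
θ=294°:   candidates: C₊=(5.0776,0.7839) cross=13.584; C₋=(5.7831,-2.3773) cross=-13.584
θ=294°:   branch - wants cross < 0 → take C=(5.7831,-2.3773) (cross=-13.584)
θ=294°: ex = (C−B)/|BC| = (0.9939,-0.1100); ey = (0.1100,0.9939)
θ=294°: P = B + 1.30·ex + -0.97·ey = (1.9988,-2.9343)

θ=24°: 2.24 -0.76
θ=292°: 1.96 -2.94
θ=294°: 2.00 -2.93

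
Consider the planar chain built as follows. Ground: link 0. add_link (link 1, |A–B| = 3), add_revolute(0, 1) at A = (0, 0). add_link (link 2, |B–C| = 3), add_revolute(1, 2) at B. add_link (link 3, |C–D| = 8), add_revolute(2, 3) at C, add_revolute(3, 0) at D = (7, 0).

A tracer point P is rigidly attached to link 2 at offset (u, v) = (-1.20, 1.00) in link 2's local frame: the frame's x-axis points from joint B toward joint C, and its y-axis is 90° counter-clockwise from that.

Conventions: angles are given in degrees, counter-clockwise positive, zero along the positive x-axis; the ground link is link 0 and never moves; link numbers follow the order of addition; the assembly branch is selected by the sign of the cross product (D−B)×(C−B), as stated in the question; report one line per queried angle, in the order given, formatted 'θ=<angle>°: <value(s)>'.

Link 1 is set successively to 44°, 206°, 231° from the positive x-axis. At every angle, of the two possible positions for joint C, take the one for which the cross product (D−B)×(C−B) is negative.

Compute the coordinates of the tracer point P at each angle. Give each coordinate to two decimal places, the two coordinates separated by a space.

A=(0,0), D=(7.00,0)
θ=44°: B = A + 3.00·(cos44°, sin44°) = (2.1580, 2.0840)
θ=44°: |BD| = 5.2714
θ=44°: circle(B,3.00) ∩ circle(D,8.00): a=-2.5811, h=1.5290
θ=44°:   candidates: C₊=(0.3916,4.5088) cross=8.060; C₋=(-0.8173,1.6999) cross=-8.060
θ=44°:   branch - wants cross < 0 → take C=(-0.8173,1.6999) (cross=-8.060)
θ=44°: ex = (C−B)/|BC| = (-0.9918,-0.1280); ey = (0.1280,-0.9918)
θ=44°: P = B + -1.20·ex + 1.00·ey = (3.4762,1.2458)
θ=206°: B = A + 3.00·(cos206°, sin206°) = (-2.6964, -1.3151)
θ=206°: |BD| = 9.7852
θ=206°: circle(B,3.00) ∩ circle(D,8.00): a=2.0822, h=2.1597
θ=206°:   candidates: C₊=(-0.9233,1.1049) cross=21.133; C₋=(-0.3428,-3.1754) cross=-21.133
θ=206°:   branch - wants cross < 0 → take C=(-0.3428,-3.1754) (cross=-21.133)
θ=206°: ex = (C−B)/|BC| = (0.7845,-0.6201); ey = (0.6201,0.7845)
θ=206°: P = B + -1.20·ex + 1.00·ey = (-3.0177,0.2135)
θ=231°: B = A + 3.00·(cos231°, sin231°) = (-1.8880, -2.3314)
θ=231°: |BD| = 9.1887
θ=231°: circle(B,3.00) ∩ circle(D,8.00): a=1.6015, h=2.5368
θ=231°:   candidates: C₊=(-0.9825,0.5287) cross=23.309; C₋=(0.3048,-4.3788) cross=-23.309
θ=231°:   branch - wants cross < 0 → take C=(0.3048,-4.3788) (cross=-23.309)
θ=231°: ex = (C−B)/|BC| = (0.7309,-0.6825); ey = (0.6825,0.7309)
θ=231°: P = B + -1.20·ex + 1.00·ey = (-2.0826,-0.7816)

θ=44°: 3.48 1.25
θ=206°: -3.02 0.21
θ=231°: -2.08 -0.78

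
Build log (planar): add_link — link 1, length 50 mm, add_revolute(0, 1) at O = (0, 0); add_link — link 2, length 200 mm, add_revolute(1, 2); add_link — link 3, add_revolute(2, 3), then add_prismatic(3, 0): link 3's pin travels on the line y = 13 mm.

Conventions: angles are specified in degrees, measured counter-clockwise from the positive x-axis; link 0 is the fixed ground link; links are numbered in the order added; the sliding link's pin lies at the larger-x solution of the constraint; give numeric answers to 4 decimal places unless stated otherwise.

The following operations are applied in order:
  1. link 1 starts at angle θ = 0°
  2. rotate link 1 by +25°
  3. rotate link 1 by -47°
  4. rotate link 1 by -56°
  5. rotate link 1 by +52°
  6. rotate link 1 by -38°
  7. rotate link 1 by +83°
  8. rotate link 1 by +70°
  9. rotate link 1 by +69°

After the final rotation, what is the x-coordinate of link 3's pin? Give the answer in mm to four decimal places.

geometry: r = 50 mm, L = 200 mm, e = 13 mm; θ starts at 0°
rotate link 1 by +25°: θ ← 0° +25° = 25°
rotate link 1 by -47°: θ ← 25° -47° = -22°
rotate link 1 by -56°: θ ← -22° -56° = -78°
rotate link 1 by +52°: θ ← -78° +52° = -26°
rotate link 1 by -38°: θ ← -26° -38° = -64°
rotate link 1 by +83°: θ ← -64° +83° = 19°
rotate link 1 by +70°: θ ← 19° +70° = 89°
rotate link 1 by +69°: θ ← 89° +69° = 158°
crank pin P = (r cos θ, r sin θ) = (-46.359193, 18.730330)
h = r sin θ − e = 18.730330 − 13 = 5.730330
x = r cos θ + √(L² − h²) = -46.359193 + 199.917891 = 153.558699

153.5587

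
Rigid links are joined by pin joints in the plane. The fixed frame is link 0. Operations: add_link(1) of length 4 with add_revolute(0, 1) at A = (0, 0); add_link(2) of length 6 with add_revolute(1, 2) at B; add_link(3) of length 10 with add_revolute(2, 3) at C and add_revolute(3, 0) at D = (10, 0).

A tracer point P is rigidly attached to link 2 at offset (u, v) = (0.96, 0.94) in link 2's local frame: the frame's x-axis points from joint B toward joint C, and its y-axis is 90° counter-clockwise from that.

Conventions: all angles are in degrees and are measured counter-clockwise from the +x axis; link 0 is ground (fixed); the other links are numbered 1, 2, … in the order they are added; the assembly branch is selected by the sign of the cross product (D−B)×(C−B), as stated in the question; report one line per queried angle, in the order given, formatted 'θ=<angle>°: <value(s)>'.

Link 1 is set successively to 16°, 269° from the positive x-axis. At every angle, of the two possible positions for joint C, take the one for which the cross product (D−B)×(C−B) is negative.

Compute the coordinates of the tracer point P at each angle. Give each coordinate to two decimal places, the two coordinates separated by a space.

A=(0,0), D=(10.00,0)
θ=16°: B = A + 4.00·(cos16°, sin16°) = (3.8450, 1.1025)
θ=16°: |BD| = 6.2529
θ=16°: circle(B,6.00) ∩ circle(D,10.00): a=-1.9911, h=5.6600
θ=16°:   candidates: C₊=(2.8831,7.0249) cross=35.391; C₋=(0.8871,-4.1177) cross=-35.391
θ=16°:   branch - wants cross < 0 → take C=(0.8871,-4.1177) (cross=-35.391)
θ=16°: ex = (C−B)/|BC| = (-0.4930,-0.8700); ey = (0.8700,-0.4930)
θ=16°: P = B + 0.96·ex + 0.94·ey = (4.1896,-0.1961)
θ=269°: B = A + 4.00·(cos269°, sin269°) = (-0.0698, -3.9994)
θ=269°: |BD| = 10.8350
θ=269°: circle(B,6.00) ∩ circle(D,10.00): a=2.4641, h=5.4707
θ=269°:   candidates: C₊=(0.2009,1.9945) cross=59.275; C₋=(4.2396,-8.1742) cross=-59.275
θ=269°:   branch - wants cross < 0 → take C=(4.2396,-8.1742) (cross=-59.275)
θ=269°: ex = (C−B)/|BC| = (0.7182,-0.6958); ey = (0.6958,0.7182)
θ=269°: P = B + 0.96·ex + 0.94·ey = (1.2737,-3.9922)

θ=16°: 4.19 -0.20
θ=269°: 1.27 -3.99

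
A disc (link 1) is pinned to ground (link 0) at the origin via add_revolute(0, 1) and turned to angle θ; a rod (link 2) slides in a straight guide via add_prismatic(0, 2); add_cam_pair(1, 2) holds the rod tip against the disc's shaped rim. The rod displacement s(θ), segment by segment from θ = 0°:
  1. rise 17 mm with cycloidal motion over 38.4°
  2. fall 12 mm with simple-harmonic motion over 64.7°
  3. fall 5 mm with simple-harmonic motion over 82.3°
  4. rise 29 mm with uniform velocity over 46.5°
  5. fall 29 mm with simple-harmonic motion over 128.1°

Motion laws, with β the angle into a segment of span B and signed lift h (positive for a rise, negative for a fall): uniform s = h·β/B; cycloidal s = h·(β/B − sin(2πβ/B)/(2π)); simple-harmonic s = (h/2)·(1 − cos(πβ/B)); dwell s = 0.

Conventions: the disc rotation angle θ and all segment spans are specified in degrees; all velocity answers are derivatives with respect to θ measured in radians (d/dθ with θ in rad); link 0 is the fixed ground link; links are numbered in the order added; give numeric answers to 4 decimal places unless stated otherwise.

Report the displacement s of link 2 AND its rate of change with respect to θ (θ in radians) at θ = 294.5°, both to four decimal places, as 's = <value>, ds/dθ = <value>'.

segment 1 (0° to 38.4°, cycloidal, h = 17) is passed completely: s = 0.0000 + (17) = 17.0000
segment 2 (38.4° to 103.1°, simple-harmonic, h = -12) is passed completely: s = 17.0000 + (-12) = 5.0000
segment 3 (103.1° to 185.4°, simple-harmonic, h = -5) is passed completely: s = 5.0000 + (-5) = 0.0000
segment 4 (185.4° to 231.9°, uniform, h = 29) is passed completely: s = 0.0000 + (29) = 29.0000
θ = 294.5° falls in segment 5 (231.9° to 360°, simple-harmonic, h = -29): β = 294.5 − 231.9 = 62.6°, B = 128.1°; Δs = -29/2·(1 − cos(π·0.4887)) = -13.9845; s = 29.0000 − 13.9845 = 15.0155
velocity in seg [231.9°–360°] (simple-harmonic), θ in radians: β = 62.6° = 1.0926 rad, B = 128.1° = 2.2358 rad; ds/dθ = (πh/(2B)) sin(πβ/B) = (π·(-29)/(2·2.2358)) sin(π·0.4887) = -20.361826 mm/rad

s = 15.0155, ds/dθ = -20.3618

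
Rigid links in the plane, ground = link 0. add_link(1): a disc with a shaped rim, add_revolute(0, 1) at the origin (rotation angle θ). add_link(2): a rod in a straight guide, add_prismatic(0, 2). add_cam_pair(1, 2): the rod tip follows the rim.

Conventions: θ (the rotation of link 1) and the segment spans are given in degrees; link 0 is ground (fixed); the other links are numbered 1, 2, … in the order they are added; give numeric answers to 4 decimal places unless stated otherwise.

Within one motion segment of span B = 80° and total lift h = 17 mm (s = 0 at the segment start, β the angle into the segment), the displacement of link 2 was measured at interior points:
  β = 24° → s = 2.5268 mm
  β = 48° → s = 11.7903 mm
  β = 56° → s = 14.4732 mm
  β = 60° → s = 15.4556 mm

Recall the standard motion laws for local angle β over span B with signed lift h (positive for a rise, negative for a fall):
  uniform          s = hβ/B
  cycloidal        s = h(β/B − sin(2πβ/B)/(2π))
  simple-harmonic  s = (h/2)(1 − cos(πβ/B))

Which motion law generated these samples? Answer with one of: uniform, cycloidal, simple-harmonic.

candidates at β/B = r: uniform s = h·r (linear in β); cycloidal s = h·(r − sin(2πr)/(2π)); simple-harmonic s = (h/2)(1 − cos(πr))
β=24°: printed 2.5268 | uniform 5.1000, cycloidal 2.5268, simple-harmonic 3.5038
β=48°: printed 11.7903 | uniform 10.2000, cycloidal 11.7903, simple-harmonic 11.1266
β=56°: printed 14.4732 | uniform 11.9000, cycloidal 14.4732, simple-harmonic 13.4962
β=60°: printed 15.4556 | uniform 12.7500, cycloidal 15.4556, simple-harmonic 14.5104
only one law matches every sample → cycloidal

cycloidal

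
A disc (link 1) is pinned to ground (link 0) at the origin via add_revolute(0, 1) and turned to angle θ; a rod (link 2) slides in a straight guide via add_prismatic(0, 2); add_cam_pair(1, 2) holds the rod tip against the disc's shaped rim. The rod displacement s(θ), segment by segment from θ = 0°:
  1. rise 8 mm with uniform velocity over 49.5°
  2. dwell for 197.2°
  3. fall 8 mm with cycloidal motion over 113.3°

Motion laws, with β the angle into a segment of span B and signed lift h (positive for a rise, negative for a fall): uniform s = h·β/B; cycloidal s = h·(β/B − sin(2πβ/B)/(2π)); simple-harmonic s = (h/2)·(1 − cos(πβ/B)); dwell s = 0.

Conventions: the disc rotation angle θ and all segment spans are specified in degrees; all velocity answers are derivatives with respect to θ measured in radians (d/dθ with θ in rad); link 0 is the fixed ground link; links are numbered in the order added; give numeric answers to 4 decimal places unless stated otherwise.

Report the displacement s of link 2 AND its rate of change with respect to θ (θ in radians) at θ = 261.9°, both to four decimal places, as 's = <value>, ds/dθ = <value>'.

segment 1 (0° to 49.5°, uniform, h = 8) is passed completely: s = 0.0000 + (8) = 8.0000
segment 2 (49.5° to 246.7°, dwell): s unchanged at 8.0000
θ = 261.9° falls in segment 3 (246.7° to 360°, cycloidal, h = -8): β = 261.9 − 246.7 = 15.2°, B = 113.3°; Δs = -8·(0.1342 − sin(2π·0.1342)/(2π)) = -0.1227; s = 8.0000 − 0.1227 = 7.8773
velocity in seg [246.7°–360°] (cycloidal), θ in radians: β = 15.2° = 0.2653 rad, B = 113.3° = 1.9775 rad; ds/dθ = (h/B)(1 − cos(2πβ/B)) = ((-8)/1.9775)(1 − cos(2π·0.1342)) = -1.354162 mm/rad

s = 7.8773, ds/dθ = -1.3542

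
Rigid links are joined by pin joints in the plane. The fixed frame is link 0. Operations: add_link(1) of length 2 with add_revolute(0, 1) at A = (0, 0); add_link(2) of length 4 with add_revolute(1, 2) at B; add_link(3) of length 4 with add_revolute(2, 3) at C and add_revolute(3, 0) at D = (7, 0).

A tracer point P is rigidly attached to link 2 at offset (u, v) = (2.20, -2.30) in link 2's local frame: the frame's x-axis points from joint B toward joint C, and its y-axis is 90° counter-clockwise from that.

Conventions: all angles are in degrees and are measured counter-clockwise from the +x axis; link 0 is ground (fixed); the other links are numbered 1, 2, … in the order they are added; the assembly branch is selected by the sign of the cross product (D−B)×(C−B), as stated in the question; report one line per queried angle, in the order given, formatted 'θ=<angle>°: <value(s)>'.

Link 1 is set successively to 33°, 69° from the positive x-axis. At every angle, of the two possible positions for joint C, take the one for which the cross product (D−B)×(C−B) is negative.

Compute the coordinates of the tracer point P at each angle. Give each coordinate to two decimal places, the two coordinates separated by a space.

A=(0,0), D=(7.00,0)
θ=33°: B = A + 2.00·(cos33°, sin33°) = (1.6773, 1.0893)
θ=33°: |BD| = 5.4330
θ=33°: circle(B,4.00) ∩ circle(D,4.00): a=2.7165, h=2.9361
θ=33°:   candidates: C₊=(4.9273,3.4211) cross=15.952; C₋=(3.7500,-2.3318) cross=-15.952
θ=33°:   branch - wants cross < 0 → take C=(3.7500,-2.3318) (cross=-15.952)
θ=33°: ex = (C−B)/|BC| = (0.5182,-0.8553); ey = (0.8553,0.5182)
θ=33°: P = B + 2.20·ex + -2.30·ey = (0.8502,-1.9841)
θ=69°: B = A + 2.00·(cos69°, sin69°) = (0.7167, 1.8672)
θ=69°: |BD| = 6.5548
θ=69°: circle(B,4.00) ∩ circle(D,4.00): a=3.2774, h=2.2932
θ=69°:   candidates: C₊=(4.5116,3.1317) cross=15.031; C₋=(3.2052,-1.2646) cross=-15.031
θ=69°:   branch - wants cross < 0 → take C=(3.2052,-1.2646) (cross=-15.031)
θ=69°: ex = (C−B)/|BC| = (0.6221,-0.7829); ey = (0.7829,0.6221)
θ=69°: P = B + 2.20·ex + -2.30·ey = (0.2846,-1.2861)

θ=33°: 0.85 -1.98
θ=69°: 0.28 -1.29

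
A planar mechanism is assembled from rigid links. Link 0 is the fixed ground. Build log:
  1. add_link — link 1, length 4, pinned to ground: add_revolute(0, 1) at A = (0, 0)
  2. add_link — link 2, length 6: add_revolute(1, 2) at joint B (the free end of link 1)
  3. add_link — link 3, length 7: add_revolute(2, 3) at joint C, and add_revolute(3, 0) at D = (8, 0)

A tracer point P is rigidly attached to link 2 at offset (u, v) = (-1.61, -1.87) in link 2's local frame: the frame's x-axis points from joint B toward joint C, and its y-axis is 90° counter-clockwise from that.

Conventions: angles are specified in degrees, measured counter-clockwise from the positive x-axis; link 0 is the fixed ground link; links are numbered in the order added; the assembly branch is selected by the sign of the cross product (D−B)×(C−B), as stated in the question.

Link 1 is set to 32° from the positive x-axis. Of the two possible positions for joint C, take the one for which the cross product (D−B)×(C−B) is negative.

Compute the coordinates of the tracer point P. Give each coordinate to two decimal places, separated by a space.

A=(0,0), D=(8.00,0)
B = A + 4.00·(cos32°, sin32°) = (3.3922, 2.1197)
|BD| = 5.0720
circle(B,6.00) ∩ circle(D,7.00): a=1.2544, h=5.8674
  candidates: C₊=(6.9839,6.9259) cross=29.759; C₋=(2.0797,-3.7350) cross=-29.759
  branch - wants cross < 0 → take C=(2.0797,-3.7350) (cross=-29.759)
ex = (C−B)/|BC| = (-0.2187,-0.9758); ey = (0.9758,-0.2187)
P = B + -1.61·ex + -1.87·ey = (1.9197,4.0997)

1.92 4.10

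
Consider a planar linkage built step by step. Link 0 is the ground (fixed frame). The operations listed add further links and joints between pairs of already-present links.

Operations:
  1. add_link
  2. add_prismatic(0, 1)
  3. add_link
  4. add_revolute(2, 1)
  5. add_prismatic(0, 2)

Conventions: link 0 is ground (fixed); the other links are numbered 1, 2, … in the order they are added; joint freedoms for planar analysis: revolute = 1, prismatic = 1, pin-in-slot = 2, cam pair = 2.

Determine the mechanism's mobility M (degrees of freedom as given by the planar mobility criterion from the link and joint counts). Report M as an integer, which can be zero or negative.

L=1 J1=0 J2=0
add link → L=2 J1=0 J2=0
P@0,1 dof=1 J1 → L=2 J1=1 J2=0
add link → L=3 J1=1 J2=0
R@2,1 dof=1 J1 → L=3 J1=2 J2=0
P@0,2 dof=1 J1 → L=3 J1=3 J2=0
M=3(L−1)−2J1−J2=3·2−2·3−0=0

M = 0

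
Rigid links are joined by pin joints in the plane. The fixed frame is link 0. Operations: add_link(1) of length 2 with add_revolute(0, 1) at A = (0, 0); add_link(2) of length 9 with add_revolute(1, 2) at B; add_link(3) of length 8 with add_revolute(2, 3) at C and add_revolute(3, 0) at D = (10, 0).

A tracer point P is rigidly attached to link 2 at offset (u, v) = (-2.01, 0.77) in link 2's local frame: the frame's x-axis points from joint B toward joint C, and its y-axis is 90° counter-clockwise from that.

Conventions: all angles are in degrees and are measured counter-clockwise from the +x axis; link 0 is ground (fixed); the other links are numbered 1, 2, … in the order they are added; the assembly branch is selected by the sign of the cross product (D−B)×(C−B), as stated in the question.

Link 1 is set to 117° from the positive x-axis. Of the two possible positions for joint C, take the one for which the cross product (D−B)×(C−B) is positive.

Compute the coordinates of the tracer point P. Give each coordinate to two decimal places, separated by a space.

A=(0,0), D=(10.00,0)
B = A + 2.00·(cos117°, sin117°) = (-0.9080, 1.7820)
|BD| = 11.0526
circle(B,9.00) ∩ circle(D,8.00): a=6.2953, h=6.4318
  candidates: C₊=(6.3420,7.1147) cross=71.089; C₋=(4.2680,-5.5807) cross=-71.089
  branch + wants cross > 0 → take C=(6.3420,7.1147) (cross=71.089)
ex = (C−B)/|BC| = (0.8056,0.5925); ey = (-0.5925,0.8056)
P = B + -2.01·ex + 0.77·ey = (-2.9834,1.2113)

-2.98 1.21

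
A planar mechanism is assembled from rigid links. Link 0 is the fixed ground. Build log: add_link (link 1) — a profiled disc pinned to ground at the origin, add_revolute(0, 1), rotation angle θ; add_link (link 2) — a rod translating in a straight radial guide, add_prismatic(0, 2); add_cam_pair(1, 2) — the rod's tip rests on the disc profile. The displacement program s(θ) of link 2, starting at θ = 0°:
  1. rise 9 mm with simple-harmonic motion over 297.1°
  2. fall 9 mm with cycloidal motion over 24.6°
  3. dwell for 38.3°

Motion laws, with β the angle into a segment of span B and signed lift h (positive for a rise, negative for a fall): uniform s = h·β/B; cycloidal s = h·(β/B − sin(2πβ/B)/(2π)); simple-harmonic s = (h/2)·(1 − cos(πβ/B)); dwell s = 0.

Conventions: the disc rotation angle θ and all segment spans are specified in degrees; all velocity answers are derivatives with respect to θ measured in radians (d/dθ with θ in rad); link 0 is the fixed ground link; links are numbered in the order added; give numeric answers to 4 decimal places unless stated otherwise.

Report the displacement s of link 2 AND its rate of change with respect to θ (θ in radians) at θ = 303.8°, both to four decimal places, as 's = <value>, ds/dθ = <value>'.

seg 1 [0°–297.1°] simple-harmonic, h=9: full span → s += 9 → s = 9.0000
seg 2 [297.1°–321.7°] cycloidal, h=-9: θ=303.8° here. β=6.7, B=24.6. -9·(0.2724 − sin(2π·0.2724)/(2π)) = -1.0329 → s = 7.9671
velocity in seg [297.1°–321.7°] (cycloidal), θ in radians: β = 6.7° = 0.1169 rad, B = 24.6° = 0.4294 rad; ds/dθ = (h/B)(1 − cos(2πβ/B)) = ((-9)/0.4294)(1 − cos(2π·0.2724)) = -23.896871 mm/rad

s = 7.9671, ds/dθ = -23.8969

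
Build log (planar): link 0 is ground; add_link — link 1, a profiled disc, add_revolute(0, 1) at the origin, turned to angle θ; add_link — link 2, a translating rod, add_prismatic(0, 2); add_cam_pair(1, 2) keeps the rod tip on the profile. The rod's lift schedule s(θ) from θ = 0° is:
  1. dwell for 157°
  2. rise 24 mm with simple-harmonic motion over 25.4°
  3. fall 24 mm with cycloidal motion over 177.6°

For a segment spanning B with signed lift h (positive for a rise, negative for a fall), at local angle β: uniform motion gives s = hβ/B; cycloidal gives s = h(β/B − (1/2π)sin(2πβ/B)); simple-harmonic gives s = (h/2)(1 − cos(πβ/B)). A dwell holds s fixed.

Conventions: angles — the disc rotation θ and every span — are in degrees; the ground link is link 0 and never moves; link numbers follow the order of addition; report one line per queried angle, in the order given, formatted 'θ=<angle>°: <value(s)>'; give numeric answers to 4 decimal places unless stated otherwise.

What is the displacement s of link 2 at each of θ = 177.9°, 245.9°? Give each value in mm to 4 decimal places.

seg 1 [0°–157°] dwell: s stays 0.0000
seg 2 [157°–182.4°] simple-harmonic, h=24: θ=177.9° here. β=20.9, B=25.4. 24/2·(1 − cos(π·0.8228)) = 22.1888 → s = 22.1888
seg 2 [157°–182.4°] simple-harmonic, h=24: full span → s += 24 → s = 24.0000
seg 3 [182.4°–360°] cycloidal, h=-24: θ=245.9° here. β=63.5, B=177.6. -24·(0.3575 − sin(2π·0.3575)/(2π)) = -5.6007 → s = 18.3993

θ=177.9°: 22.1888
θ=245.9°: 18.3993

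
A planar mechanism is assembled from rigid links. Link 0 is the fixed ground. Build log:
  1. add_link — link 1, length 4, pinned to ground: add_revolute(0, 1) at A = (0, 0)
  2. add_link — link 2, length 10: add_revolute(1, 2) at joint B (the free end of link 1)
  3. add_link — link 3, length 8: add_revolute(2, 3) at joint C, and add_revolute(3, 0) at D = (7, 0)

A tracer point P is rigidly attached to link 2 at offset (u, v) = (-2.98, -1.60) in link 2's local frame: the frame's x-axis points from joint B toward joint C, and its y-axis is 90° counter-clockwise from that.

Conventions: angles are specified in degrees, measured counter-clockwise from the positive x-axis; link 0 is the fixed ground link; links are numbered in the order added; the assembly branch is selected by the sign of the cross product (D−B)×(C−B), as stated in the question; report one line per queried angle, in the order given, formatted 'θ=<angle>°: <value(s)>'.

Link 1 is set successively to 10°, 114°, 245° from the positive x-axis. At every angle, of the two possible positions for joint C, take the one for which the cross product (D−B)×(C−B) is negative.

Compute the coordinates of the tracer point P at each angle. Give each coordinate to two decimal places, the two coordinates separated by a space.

A=(0,0), D=(7.00,0)
θ=10°: B = A + 4.00·(cos10°, sin10°) = (3.9392, 0.6946)
θ=10°: |BD| = 3.1386
θ=10°: circle(B,10.00) ∩ circle(D,8.00): a=7.3044, h=6.8298
θ=10°:   candidates: C₊=(12.5740,5.7386) cross=21.436; C₋=(9.5510,-7.5824) cross=-21.436
θ=10°:   branch - wants cross < 0 → take C=(9.5510,-7.5824) (cross=-21.436)
θ=10°: ex = (C−B)/|BC| = (0.5612,-0.8277); ey = (0.8277,0.5612)
θ=10°: P = B + -2.98·ex + -1.60·ey = (0.9426,2.2633)
θ=114°: B = A + 4.00·(cos114°, sin114°) = (-1.6269, 3.6542)
θ=114°: |BD| = 9.3690
θ=114°: circle(B,10.00) ∩ circle(D,8.00): a=6.6057, h=7.5076
θ=114°:   candidates: C₊=(7.3838,7.9908) cross=70.339; C₋=(1.5274,-5.8353) cross=-70.339
θ=114°:   branch - wants cross < 0 → take C=(1.5274,-5.8353) (cross=-70.339)
θ=114°: ex = (C−B)/|BC| = (0.3154,-0.9489); ey = (0.9489,0.3154)
θ=114°: P = B + -2.98·ex + -1.60·ey = (-4.0853,5.9773)
θ=245°: B = A + 4.00·(cos245°, sin245°) = (-1.6905, -3.6252)
θ=245°: |BD| = 9.4163
θ=245°: circle(B,10.00) ∩ circle(D,8.00): a=6.6197, h=7.4953
θ=245°:   candidates: C₊=(1.5333,5.8409) cross=70.578; C₋=(7.3046,-7.9942) cross=-70.578
θ=245°:   branch - wants cross < 0 → take C=(7.3046,-7.9942) (cross=-70.578)
θ=245°: ex = (C−B)/|BC| = (0.8995,-0.4369); ey = (0.4369,0.8995)
θ=245°: P = B + -2.98·ex + -1.60·ey = (-5.0701,-3.7625)

θ=10°: 0.94 2.26
θ=114°: -4.09 5.98
θ=245°: -5.07 -3.76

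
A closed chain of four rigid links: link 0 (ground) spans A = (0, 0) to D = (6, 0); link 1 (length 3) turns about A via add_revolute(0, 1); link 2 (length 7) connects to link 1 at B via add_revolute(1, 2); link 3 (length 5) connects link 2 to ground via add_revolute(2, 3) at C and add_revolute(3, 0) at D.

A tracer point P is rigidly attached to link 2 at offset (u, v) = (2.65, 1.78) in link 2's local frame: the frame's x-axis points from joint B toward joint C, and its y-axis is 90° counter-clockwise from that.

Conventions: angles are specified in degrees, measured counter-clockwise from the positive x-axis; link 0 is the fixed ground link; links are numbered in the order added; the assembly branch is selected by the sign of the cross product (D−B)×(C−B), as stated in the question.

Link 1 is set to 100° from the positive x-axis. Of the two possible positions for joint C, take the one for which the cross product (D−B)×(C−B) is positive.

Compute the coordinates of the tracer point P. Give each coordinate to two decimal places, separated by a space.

A=(0,0), D=(6.00,0)
B = A + 3.00·(cos100°, sin100°) = (-0.5209, 2.9544)
|BD| = 7.1590
circle(B,7.00) ∩ circle(D,5.00): a=5.2557, h=4.6236
  candidates: C₊=(6.1744,4.9970) cross=33.100; C₋=(2.3583,-3.4260) cross=-33.100
  branch + wants cross > 0 → take C=(6.1744,4.9970) (cross=33.100)
ex = (C−B)/|BC| = (0.9565,0.2918); ey = (-0.2918,0.9565)
P = B + 2.65·ex + 1.78·ey = (1.4943,5.4302)

1.49 5.43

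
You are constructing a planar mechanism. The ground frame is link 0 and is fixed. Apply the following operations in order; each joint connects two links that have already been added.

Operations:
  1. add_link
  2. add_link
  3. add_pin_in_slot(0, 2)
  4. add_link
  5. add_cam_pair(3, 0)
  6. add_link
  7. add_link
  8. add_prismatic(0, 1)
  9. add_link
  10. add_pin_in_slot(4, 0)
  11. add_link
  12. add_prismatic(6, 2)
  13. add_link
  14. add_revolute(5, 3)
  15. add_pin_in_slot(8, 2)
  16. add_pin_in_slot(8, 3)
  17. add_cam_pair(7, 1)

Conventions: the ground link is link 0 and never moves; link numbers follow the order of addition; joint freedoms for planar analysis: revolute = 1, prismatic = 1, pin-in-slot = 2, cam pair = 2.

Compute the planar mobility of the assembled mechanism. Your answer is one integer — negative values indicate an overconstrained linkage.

(L,J1,J2)=(1,0,0); link0 fixed
link1: (2,0,0)
link2: (3,0,0)
PS 0-2 [J2]: (3,0,1)
link3: (4,0,1)
C 3-0 [J2]: (4,0,2)
link4: (5,0,2)
link5: (6,0,2)
P 0-1 [J1]: (6,1,2)
link6: (7,1,2)
PS 4-0 [J2]: (7,1,3)
link7: (8,1,3)
P 6-2 [J1]: (8,2,3)
link8: (9,2,3)
R 5-3 [J1]: (9,3,3)
PS 8-2 [J2]: (9,3,4)
PS 8-3 [J2]: (9,3,5)
C 7-1 [J2]: (9,3,6)
Grübler: 3·8 − 2·3 − 6 = 12

M = 12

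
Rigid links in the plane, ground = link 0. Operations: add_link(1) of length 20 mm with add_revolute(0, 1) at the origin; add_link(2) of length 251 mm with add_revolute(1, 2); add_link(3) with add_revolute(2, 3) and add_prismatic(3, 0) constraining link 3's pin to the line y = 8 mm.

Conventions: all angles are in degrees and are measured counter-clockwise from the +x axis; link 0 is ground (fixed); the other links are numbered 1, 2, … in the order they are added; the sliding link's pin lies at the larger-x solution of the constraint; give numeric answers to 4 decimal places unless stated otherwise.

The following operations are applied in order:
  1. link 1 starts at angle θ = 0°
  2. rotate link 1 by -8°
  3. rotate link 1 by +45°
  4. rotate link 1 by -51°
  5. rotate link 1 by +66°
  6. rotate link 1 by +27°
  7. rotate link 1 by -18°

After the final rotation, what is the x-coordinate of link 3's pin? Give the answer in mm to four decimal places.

geometry: r = 20 mm, L = 251 mm, e = 8 mm; θ starts at 0°
rotate link 1 by -8°: θ ← 0° -8° = -8°
rotate link 1 by +45°: θ ← -8° +45° = 37°
rotate link 1 by -51°: θ ← 37° -51° = -14°
rotate link 1 by +66°: θ ← -14° +66° = 52°
rotate link 1 by +27°: θ ← 52° +27° = 79°
rotate link 1 by -18°: θ ← 79° -18° = 61°
crank pin P = (r cos θ, r sin θ) = (9.696192, 17.492394)
h = r sin θ − e = 17.492394 − 8 = 9.492394
x = r cos θ + √(L² − h²) = 9.696192 + 250.820443 = 260.516635

260.5166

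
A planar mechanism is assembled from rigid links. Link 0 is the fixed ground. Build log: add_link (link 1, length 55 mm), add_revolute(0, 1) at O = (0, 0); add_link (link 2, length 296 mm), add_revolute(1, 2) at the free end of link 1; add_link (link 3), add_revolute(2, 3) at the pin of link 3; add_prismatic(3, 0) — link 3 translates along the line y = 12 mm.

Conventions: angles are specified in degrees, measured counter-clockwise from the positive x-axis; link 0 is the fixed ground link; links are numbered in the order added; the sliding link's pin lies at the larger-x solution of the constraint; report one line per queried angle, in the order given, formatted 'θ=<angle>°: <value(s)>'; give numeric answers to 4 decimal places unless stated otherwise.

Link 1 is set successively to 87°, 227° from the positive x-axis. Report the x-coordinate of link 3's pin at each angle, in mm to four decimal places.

geometry: r = 55 mm, L = 296 mm, e = 12 mm
θ=87°: crank pin P = (r cos θ, r sin θ) = (2.878478, 54.924624)
θ=87°: h = r sin θ − e = 54.924624 − 12 = 42.924624
θ=87°: x = r cos θ + √(L² − h²) = 2.878478 + 292.871092 = 295.749570
θ=227°: crank pin P = (r cos θ, r sin θ) = (-37.509910, -40.224454)
θ=227°: h = r sin θ − e = -40.224454 − 12 = -52.224454
θ=227°: x = r cos θ + √(L² − h²) = -37.509910 + 291.356494 = 253.846584

θ=87°: 295.7496
θ=227°: 253.8466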